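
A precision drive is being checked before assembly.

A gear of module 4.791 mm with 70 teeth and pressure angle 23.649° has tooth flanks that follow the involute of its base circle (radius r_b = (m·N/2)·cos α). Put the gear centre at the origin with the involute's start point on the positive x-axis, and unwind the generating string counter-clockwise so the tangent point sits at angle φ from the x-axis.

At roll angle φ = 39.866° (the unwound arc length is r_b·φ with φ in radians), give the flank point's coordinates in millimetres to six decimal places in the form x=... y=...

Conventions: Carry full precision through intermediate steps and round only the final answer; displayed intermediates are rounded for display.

recognized (one wheel, involute flank): single-mesh tooth geometry, m = 4.791, N = 70
pitch radius r_p = m·N/2 = 4.791·70/2 = 167.685000
base radius r_b = r_p·cos α = 167.685000·cos 23.649° = 153.602816
roll angle φ = 39.866° = 0.69579296 rad
x = r_b·(cos φ + φ·sin φ) = 186.403923
y = r_b·(sin φ − φ·cos φ) = 16.426501

x=186.403923 y=16.426501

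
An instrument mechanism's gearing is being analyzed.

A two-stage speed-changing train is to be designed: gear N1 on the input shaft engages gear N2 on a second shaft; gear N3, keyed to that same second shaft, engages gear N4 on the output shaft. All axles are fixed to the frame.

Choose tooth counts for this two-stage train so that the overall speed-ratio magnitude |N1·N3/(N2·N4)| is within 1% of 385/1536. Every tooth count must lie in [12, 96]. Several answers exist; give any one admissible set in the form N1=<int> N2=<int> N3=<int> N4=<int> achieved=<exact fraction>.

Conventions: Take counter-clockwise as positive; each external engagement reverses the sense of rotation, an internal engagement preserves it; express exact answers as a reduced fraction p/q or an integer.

design class (target 385/1536): fixed-axis compound train
target = 385/1536 in lowest terms: an exact hit needs N1·N3 = k·385 and N2·N4 = k·1536 for one integer k, every count in [12, 96]; additionally prefer no 1:1 stage (N1 ≠ N2, N3 ≠ N4)
k = 1: no 1:1-free in-range split of k·385 and k·1536 into factor pairs; take k = 2
k = 2: N1·N3 = 770 = 14·55, N2·N4 = 3072 = 32·96
achieved = 14·55/(32·96) = 385/1536; |achieved − target| = 0 ≤ 77/30720 ✓

N1=14 N2=32 N3=55 N4=96 achieved=385/1536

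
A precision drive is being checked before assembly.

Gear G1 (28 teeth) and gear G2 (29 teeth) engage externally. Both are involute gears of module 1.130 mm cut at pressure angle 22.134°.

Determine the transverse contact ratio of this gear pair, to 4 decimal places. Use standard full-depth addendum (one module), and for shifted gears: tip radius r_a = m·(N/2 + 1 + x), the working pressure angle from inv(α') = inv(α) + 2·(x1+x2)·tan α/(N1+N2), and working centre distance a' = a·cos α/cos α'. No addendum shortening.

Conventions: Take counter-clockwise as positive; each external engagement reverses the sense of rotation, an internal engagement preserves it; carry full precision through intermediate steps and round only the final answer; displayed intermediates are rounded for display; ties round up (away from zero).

topology: single-mesh involute geometry — m = 1.130, 28T/29T pair
base radii: r_b1 = 14.654148, r_b2 = 15.177511
tip radii: r_a1 = 16.950000, r_a2 = 17.515000
no profile shift: α' = α, a' = a
action lengths: √(r_a1²−r_b1²) = 8.518124, √(r_a2²−r_b2²) = 8.741761
base pitch p_b = π·m·cos α = 3.288383
CR = (8.518124 + 8.741761 − 32.205000·sin 22.13400°)/3.288383 = 1.558784
contact ratio ≈ 1.5588

1.5588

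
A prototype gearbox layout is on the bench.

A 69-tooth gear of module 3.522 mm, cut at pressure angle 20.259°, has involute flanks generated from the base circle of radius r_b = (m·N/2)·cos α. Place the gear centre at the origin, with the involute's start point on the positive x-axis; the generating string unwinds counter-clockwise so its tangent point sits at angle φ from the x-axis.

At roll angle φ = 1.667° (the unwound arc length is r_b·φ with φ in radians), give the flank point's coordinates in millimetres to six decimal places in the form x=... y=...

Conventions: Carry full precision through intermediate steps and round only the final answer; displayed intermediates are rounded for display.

x=114.040320 y=0.000936

class = single-mesh tooth geometry [base-circle involute, m = 3.522, 69T]
pitch radius r_p = m·N/2 = 3.522·69/2 = 121.509000
base radius r_b = r_p·cos α = 121.509000·cos 20.259° = 113.992083
roll angle φ = 1.667° = 0.02909464 rad
x = r_b·(cos φ + φ·sin φ) = 114.040320
y = r_b·(sin φ − φ·cos φ) = 0.000936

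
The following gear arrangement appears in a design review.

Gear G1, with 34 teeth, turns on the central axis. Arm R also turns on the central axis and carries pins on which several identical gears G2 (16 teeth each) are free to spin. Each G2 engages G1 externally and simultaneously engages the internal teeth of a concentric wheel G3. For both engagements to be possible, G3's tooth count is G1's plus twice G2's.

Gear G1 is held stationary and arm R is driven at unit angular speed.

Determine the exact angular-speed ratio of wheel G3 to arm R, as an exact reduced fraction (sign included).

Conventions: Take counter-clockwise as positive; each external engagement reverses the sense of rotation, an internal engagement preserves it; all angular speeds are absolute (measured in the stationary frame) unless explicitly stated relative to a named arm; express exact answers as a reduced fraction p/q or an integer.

50/33

planetary set (34T centre, 16T on arm, 66T internal) — Willis relation
ring teeth: 34 + 2·16 = 66
34(ω_sun−ω_arm) = −66(ω_ring−ω_arm),  ω_sun = 0, ω_arm = 1
ω_ring = 1 − (34/66)(0−1) = 50/33
ω_out/ω_in = 50/33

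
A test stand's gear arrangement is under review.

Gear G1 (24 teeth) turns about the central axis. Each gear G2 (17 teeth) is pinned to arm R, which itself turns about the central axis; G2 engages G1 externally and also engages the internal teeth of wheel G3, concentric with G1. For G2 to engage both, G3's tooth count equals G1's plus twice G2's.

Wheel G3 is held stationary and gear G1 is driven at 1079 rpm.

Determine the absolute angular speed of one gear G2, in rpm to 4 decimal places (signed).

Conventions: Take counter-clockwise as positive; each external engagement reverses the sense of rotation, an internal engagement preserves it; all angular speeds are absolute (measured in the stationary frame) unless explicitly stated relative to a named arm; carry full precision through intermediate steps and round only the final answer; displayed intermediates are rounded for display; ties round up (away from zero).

-761.6471 rpm

topology: planetary set — G1 24T / G2 17T / G3 58T, arm = carrier (Willis)
normalise by the input: solve with ω_sun = 1, then scale by 1079 rpm
ring teeth: 24 + 2·17 = 58
24(ω_sun−ω_arm) = −58(ω_ring−ω_arm),  ω_ring = 0, ω_sun = 1
24(1−ω_arm) = −58(0−ω_arm)  ⇒  82·ω_arm = 24  ⇒  ω_arm = 12/41
sun–planet mesh: 24·(1−12/41) = −17·(ω_p−ω_arm)  ⇒  ω_p−ω_arm = -696/697
ω_p = 12/41 − 696/697 = -12/17
scale: ω_p = -12/17 × 1079 rpm = -761.6471 rpm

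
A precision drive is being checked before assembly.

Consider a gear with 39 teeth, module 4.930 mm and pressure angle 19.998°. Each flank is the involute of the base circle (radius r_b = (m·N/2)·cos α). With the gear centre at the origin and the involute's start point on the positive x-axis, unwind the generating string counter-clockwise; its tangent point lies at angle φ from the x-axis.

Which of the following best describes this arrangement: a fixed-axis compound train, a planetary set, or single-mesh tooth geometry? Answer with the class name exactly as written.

single-mesh involute tooth geometry (39T wheel at module 4.930)
classification: single-mesh tooth geometry

single-mesh tooth geometry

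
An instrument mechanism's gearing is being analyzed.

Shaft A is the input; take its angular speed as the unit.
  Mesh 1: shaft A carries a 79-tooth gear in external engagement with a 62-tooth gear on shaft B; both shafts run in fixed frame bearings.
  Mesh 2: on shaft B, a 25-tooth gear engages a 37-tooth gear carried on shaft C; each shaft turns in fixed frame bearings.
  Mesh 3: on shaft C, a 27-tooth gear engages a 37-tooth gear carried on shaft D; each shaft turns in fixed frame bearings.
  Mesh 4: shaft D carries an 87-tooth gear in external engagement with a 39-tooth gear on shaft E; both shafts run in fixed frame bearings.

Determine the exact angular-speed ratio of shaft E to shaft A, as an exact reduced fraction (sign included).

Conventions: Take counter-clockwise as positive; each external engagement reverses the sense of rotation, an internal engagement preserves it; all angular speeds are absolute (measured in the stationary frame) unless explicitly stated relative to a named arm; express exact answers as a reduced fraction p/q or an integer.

class = fixed-axis compound train [4 meshes; 4 ratios multiply, 4 sense flips]
mesh 1 [79T→62T]: running ratio 79/62, sense −
mesh 2 [25T→37T]: running ratio 1975/2294, sense +
mesh 3 [27T→37T]: running ratio 53325/84878, sense −
mesh 4 [87T→39T]: running ratio 1546425/1103414, sense +
ω_out/ω_in = 1546425/1103414

1546425/1103414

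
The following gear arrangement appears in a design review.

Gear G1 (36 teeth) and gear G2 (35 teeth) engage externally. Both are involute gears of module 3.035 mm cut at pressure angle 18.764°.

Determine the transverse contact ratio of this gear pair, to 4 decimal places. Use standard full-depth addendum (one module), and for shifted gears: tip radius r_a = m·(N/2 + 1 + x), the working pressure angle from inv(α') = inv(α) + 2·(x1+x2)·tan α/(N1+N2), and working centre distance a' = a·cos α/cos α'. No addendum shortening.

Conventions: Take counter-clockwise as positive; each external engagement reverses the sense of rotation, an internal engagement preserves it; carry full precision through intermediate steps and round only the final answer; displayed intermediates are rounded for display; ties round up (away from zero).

1.7501

class = single-mesh tooth geometry [involute pair 36T × 35T, m = 3.035]
base radii: r_b1 = 51.726501, r_b2 = 50.289653
tip radii: r_a1 = 57.665000, r_a2 = 56.147500
no profile shift: α' = α, a' = a
action lengths: √(r_a1²−r_b1²) = 25.487671, √(r_a2²−r_b2²) = 24.969832
base pitch p_b = π·m·cos α = 9.027977
CR = (25.487671 + 24.969832 − 107.742500·sin 18.76400°)/9.027977 = 1.750102
contact ratio ≈ 1.7501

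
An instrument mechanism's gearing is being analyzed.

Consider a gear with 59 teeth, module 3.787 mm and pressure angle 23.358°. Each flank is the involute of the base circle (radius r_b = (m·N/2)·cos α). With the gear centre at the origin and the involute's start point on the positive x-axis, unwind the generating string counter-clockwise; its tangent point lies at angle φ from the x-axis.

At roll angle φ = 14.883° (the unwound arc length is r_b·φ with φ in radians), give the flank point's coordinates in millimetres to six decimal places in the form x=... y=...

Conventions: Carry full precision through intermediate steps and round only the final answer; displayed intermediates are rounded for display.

x=105.962771 y=0.595156

recognized (one wheel, involute flank): single-mesh tooth geometry, m = 3.787, N = 59
pitch radius r_p = m·N/2 = 3.787·59/2 = 111.716500
base radius r_b = r_p·cos α = 111.716500·cos 23.358° = 102.560831
roll angle φ = 14.883° = 0.25975735 rad
x = r_b·(cos φ + φ·sin φ) = 105.962771
y = r_b·(sin φ − φ·cos φ) = 0.595156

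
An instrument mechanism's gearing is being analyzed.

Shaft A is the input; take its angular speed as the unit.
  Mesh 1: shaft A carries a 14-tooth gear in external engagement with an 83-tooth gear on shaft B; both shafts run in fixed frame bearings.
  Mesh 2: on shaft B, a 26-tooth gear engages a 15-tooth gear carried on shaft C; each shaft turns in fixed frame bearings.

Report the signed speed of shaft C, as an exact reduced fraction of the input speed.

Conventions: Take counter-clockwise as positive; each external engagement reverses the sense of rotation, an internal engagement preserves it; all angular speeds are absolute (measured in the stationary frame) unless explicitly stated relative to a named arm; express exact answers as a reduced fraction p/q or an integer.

364/1245

2-mesh fixed-axis compound train (all bearings frame-fixed)
mesh 1 [14T→83T]: |ω|/ω_in = 1×14/83 = 14/83, sense flips to −
mesh 2 [26T→15T]: |ω|/ω_in = (14/83)×26/15 = 364/1245, sense flips to +
signed output speed (× input speed) = 364/1245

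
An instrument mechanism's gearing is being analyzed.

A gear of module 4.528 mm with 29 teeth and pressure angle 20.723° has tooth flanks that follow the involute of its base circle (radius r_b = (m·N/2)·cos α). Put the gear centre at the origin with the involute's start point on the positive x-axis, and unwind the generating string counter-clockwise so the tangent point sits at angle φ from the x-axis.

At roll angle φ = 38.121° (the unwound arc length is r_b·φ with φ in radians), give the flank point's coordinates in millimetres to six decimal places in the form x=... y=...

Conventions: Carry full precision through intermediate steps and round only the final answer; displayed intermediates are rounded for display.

x=73.532470 y=5.766095

recognized (one wheel, involute flank): single-mesh tooth geometry, m = 4.528, N = 29
pitch radius r_p = m·N/2 = 4.528·29/2 = 65.656000
base radius r_b = r_p·cos α = 65.656000·cos 20.723° = 61.408192
roll angle φ = 38.121° = 0.66533696 rad
x = r_b·(cos φ + φ·sin φ) = 73.532470
y = r_b·(sin φ − φ·cos φ) = 5.766095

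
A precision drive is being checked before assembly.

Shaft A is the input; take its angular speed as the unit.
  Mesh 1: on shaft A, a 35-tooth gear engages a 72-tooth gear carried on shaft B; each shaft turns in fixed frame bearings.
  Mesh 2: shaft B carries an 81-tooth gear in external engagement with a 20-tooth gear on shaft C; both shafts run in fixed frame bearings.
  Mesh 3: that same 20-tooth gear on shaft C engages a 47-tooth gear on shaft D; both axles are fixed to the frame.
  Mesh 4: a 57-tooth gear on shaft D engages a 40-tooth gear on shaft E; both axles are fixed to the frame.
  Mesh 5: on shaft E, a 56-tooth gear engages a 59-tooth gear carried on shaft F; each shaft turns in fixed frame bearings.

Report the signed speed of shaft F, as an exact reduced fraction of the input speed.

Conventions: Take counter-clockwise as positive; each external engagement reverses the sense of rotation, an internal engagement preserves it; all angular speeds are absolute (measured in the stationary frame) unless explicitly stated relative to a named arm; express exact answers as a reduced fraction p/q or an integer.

5-mesh fixed-axis compound train (all bearings frame-fixed)
mesh 1 [35T→72T]: |ω|/ω_in = 1×35/72 = 35/72, sense flips to −
mesh 2 [81T→20T]: |ω|/ω_in = (35/72)×81/20 = 63/32, sense flips to +
mesh 3 [20T→47T]: |ω|/ω_in = (63/32)×20/47 = 315/376, sense flips to −
mesh 4 [57T→40T]: |ω|/ω_in = (315/376)×57/40 = 3591/3008, sense flips to +
mesh 5 [56T→59T]: |ω|/ω_in = (3591/3008)×56/59 = 25137/22184, sense flips to −
signed output speed (× input speed) = -25137/22184

-25137/22184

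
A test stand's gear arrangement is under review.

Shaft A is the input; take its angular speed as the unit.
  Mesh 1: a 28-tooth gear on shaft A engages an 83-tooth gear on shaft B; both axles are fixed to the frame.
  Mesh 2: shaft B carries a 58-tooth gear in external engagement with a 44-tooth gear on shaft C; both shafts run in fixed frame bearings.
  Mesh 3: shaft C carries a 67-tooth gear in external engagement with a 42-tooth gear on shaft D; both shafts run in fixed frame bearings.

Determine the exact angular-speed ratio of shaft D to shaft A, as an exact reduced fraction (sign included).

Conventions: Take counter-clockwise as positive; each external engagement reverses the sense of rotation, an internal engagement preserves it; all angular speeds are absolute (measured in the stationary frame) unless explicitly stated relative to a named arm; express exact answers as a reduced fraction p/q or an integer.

-1943/2739

class = fixed-axis compound train [3 meshes; 3 ratios multiply, 3 sense flips]
mesh 1 [28T→83T]: running ratio 28/83, sense −
mesh 2 [58T→44T]: running ratio 406/913, sense +
mesh 3 [67T→42T]: running ratio 1943/2739, sense −
ω_out/ω_in = -1943/2739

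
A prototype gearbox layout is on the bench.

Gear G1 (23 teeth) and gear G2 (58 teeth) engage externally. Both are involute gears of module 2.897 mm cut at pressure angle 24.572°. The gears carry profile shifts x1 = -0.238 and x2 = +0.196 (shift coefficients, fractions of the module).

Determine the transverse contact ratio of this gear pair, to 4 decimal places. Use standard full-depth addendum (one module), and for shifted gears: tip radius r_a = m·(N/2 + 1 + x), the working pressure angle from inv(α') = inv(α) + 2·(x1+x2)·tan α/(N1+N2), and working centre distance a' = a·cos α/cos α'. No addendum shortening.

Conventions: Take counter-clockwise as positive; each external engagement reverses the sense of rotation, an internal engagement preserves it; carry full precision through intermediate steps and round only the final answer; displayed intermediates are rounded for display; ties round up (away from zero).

recognized (one external pair, fixed centres): single-mesh tooth geometry, m = 2.897, N1 = 23, N2 = 58
base radii: r_b1 = 30.298429, r_b2 = 76.404735
tip radii: r_a1 = 35.523014, r_a2 = 87.477812
inv(α') = inv(24.572°) + 2·(-0.238+0.196)·tan α/(23+58) = 0.02790827  ⇒  α' = 24.44127°
a' = a·cos α / cos α' = 117.3285·cos 24.572°/cos 24.44127° = 117.206522
action lengths: √(r_a1²−r_b1²) = 18.544263, √(r_a2²−r_b2²) = 42.599108
base pitch p_b = π·m·cos α = 8.276985
CR = (18.544263 + 42.599108 − 117.206522·sin 24.44127°)/8.276985 = 1.528090
contact ratio ≈ 1.5281

1.5281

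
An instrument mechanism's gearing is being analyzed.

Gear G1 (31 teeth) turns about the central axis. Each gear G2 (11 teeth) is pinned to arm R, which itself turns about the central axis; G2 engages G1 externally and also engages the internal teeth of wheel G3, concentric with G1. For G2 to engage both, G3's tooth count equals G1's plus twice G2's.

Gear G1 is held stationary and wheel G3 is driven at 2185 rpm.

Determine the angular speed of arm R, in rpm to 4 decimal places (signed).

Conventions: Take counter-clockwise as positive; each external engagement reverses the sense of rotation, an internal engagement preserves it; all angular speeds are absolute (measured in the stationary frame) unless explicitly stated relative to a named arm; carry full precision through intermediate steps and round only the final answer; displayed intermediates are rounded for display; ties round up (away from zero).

planetary set (31T centre, 11T on arm, 53T internal) — Willis relation
normalise by the input: solve with ω_ring = 1, then scale by 2185 rpm
ring teeth: 31 + 2·11 = 53
31(ω_sun−ω_arm) = −53(ω_ring−ω_arm),  ω_sun = 0, ω_ring = 1
31(0−ω_arm) = −53(1−ω_arm)  ⇒  84·ω_arm = 53  ⇒  ω_arm = 53/84
scale: ω_arm = 53/84 × 2185 rpm = +1378.6310 rpm

+1378.6310 rpm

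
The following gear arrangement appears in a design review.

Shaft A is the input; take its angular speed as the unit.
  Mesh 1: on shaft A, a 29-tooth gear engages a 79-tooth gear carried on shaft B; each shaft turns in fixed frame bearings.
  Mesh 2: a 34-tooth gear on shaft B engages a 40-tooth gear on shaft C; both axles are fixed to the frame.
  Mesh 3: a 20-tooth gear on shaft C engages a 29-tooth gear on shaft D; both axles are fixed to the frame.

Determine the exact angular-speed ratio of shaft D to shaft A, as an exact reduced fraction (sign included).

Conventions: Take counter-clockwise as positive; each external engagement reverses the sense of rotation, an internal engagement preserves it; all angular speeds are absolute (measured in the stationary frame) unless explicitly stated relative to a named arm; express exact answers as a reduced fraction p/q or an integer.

class = fixed-axis compound train [3 meshes; 3 ratios multiply, 3 sense flips]
mesh 1 [29T→79T]: running ratio 29/79, sense −
mesh 2 [34T→40T]: running ratio 493/1580, sense +
mesh 3 [20T→29T]: running ratio 17/79, sense −
ω_out/ω_in = -17/79

-17/79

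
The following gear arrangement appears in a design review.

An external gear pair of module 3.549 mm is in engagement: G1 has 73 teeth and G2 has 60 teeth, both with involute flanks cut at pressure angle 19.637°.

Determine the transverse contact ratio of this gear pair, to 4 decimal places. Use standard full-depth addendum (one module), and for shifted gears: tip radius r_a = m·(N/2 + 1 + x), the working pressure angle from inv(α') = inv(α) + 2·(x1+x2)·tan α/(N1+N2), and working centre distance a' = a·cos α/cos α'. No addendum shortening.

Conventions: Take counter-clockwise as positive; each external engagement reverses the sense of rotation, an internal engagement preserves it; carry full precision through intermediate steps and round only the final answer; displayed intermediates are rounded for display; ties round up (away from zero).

class = single-mesh tooth geometry [involute pair 73T × 60T, m = 3.549]
base radii: r_b1 = 122.004623, r_b2 = 100.277772
tip radii: r_a1 = 133.087500, r_a2 = 110.019000
no profile shift: α' = α, a' = a
action lengths: √(r_a1²−r_b1²) = 53.170995, √(r_a2²−r_b2²) = 45.260897
base pitch p_b = π·m·cos α = 10.501064
CR = (53.170995 + 45.260897 − 236.008500·sin 19.63700°)/10.501064 = 1.820664
contact ratio ≈ 1.8207

1.8207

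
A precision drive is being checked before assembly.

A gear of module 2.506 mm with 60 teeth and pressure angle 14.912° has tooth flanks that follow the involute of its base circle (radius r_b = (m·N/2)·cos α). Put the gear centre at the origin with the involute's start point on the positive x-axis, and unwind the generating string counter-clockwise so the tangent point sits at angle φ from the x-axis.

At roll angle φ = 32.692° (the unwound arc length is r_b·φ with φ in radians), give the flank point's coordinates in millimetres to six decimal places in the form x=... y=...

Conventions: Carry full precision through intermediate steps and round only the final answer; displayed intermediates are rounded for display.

recognized (one wheel, involute flank): single-mesh tooth geometry, m = 2.506, N = 60
pitch radius r_p = m·N/2 = 2.506·60/2 = 75.180000
base radius r_b = r_p·cos α = 75.180000·cos 14.912° = 72.648103
roll angle φ = 32.692° = 0.57058304 rad
x = r_b·(cos φ + φ·sin φ) = 83.528691
y = r_b·(sin φ − φ·cos φ) = 4.353656

x=83.528691 y=4.353656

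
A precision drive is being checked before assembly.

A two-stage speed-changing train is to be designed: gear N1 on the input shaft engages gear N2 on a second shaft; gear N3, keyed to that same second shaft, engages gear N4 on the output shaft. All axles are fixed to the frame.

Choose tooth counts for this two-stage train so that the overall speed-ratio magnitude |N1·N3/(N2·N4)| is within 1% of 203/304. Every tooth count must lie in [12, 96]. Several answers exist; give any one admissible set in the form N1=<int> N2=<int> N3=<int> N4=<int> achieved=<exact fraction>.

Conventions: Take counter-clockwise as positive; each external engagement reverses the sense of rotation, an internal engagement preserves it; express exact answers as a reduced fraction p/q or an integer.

class = fixed-axis compound train [2-stage, 203/304 wanted]
target = 203/304 in lowest terms: an exact hit needs N1·N3 = k·203 and N2·N4 = k·304 for one integer k, every count in [12, 96]; additionally prefer no 1:1 stage (N1 ≠ N2, N3 ≠ N4)
k = 1: no 1:1-free in-range split of k·203 and k·304 into factor pairs; take k = 2
k = 2: N1·N3 = 406 = 14·29, N2·N4 = 608 = 16·38
achieved = 14·29/(16·38) = 203/304; |achieved − target| = 0 ≤ 203/30400 ✓

N1=14 N2=16 N3=29 N4=38 achieved=203/304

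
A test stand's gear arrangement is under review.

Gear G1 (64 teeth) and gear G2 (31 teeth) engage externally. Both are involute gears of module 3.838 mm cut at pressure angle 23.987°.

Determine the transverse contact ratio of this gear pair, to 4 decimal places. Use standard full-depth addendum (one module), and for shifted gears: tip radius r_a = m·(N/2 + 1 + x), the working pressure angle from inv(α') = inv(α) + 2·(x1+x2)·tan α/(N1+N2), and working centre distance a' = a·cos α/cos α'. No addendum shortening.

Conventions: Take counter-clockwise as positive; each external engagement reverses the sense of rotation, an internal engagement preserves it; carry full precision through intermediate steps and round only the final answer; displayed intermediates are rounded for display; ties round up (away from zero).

topology: single-mesh involute geometry — m = 3.838, 64T/31T pair
base radii: r_b1 = 112.209330, r_b2 = 54.351394
tip radii: r_a1 = 126.654000, r_a2 = 63.327000
no profile shift: α' = α, a' = a
action lengths: √(r_a1²−r_b1²) = 58.739271, √(r_a2²−r_b2²) = 32.499767
base pitch p_b = π·m·cos α = 11.016125
CR = (58.739271 + 32.499767 − 182.305000·sin 23.98700°)/11.016125 = 1.554694
contact ratio ≈ 1.5547

1.5547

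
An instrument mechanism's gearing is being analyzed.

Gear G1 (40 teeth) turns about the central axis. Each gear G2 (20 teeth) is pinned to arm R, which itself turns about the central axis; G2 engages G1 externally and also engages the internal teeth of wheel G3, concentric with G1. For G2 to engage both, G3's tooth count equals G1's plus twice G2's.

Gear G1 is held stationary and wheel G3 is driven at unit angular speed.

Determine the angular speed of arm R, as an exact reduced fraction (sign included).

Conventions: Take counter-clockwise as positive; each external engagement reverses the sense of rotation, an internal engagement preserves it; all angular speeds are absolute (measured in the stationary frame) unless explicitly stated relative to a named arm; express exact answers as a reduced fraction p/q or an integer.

planetary set (40T centre, 20T on arm, 80T internal) — Willis relation
ring teeth: 40 + 2·20 = 80
40(ω_sun−ω_arm) = −80(ω_ring−ω_arm),  ω_sun = 0, ω_ring = 1
40(0−ω_arm) = −80(1−ω_arm)  ⇒  120·ω_arm = 80  ⇒  ω_arm = 2/3
exact speed ratio = 2/3

2/3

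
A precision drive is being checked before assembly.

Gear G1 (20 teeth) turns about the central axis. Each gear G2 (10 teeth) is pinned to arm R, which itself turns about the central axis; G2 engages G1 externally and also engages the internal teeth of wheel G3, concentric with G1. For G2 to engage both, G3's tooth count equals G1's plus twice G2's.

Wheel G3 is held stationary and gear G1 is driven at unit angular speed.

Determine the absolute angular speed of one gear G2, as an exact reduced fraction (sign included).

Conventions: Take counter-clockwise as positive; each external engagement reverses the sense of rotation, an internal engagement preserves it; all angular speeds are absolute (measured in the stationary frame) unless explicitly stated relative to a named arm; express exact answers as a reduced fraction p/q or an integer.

recognized (axles ride arm R): planetary set, 20/10/40 teeth
ring teeth: 20 + 2·10 = 40
20(ω_sun−ω_arm) = −40(ω_ring−ω_arm),  ω_ring = 0, ω_sun = 1
20(1−ω_arm) = −40(0−ω_arm)  ⇒  60·ω_arm = 20  ⇒  ω_arm = 1/3
sun–planet mesh: 20·(1−1/3) = −10·(ω_p−ω_arm)  ⇒  ω_p−ω_arm = -4/3
ω_p = 1/3 − 4/3 = -1
exact speed ratio = -1

-1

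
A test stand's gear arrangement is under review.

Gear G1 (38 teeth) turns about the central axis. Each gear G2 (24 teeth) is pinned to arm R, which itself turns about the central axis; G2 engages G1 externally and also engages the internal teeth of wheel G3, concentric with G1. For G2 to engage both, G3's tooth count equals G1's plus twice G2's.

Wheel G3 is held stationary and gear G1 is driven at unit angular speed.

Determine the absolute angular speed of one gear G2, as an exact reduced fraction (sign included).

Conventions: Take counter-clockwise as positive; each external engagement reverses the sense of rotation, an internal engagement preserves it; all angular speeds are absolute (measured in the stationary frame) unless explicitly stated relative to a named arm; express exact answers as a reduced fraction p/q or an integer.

-19/24

class = planetary set [G3 = 38+2·24 = 86; Willis about the carrier]
ring teeth: 38 + 2·24 = 86
38(ω_sun−ω_arm) = −86(ω_ring−ω_arm),  ω_ring = 0, ω_sun = 1
38(1−ω_arm) = −86(0−ω_arm)  ⇒  124·ω_arm = 38  ⇒  ω_arm = 19/62
sun–planet mesh: 38·(1−19/62) = −24·(ω_p−ω_arm)  ⇒  ω_p−ω_arm = -817/744
ω_p = 19/62 − 817/744 = -19/24
exact speed ratio = -19/24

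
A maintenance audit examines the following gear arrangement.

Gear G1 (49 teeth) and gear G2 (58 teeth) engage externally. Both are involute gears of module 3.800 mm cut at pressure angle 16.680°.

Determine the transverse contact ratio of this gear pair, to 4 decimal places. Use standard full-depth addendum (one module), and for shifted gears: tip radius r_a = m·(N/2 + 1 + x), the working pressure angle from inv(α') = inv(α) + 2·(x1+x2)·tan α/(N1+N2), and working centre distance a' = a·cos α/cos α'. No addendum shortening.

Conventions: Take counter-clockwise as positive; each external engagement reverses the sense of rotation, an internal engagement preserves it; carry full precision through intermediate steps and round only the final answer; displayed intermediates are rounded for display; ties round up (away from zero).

class = single-mesh tooth geometry [involute pair 49T × 58T, m = 3.800]
base radii: r_b1 = 89.182607, r_b2 = 105.563086
tip radii: r_a1 = 96.900000, r_a2 = 114.000000
no profile shift: α' = α, a' = a
action lengths: √(r_a1²−r_b1²) = 37.895548, √(r_a2²−r_b2²) = 43.039921
base pitch p_b = π·m·cos α = 11.435732
CR = (37.895548 + 43.039921 − 203.300000·sin 16.68000°)/11.435732 = 1.974780
contact ratio ≈ 1.9748

1.9748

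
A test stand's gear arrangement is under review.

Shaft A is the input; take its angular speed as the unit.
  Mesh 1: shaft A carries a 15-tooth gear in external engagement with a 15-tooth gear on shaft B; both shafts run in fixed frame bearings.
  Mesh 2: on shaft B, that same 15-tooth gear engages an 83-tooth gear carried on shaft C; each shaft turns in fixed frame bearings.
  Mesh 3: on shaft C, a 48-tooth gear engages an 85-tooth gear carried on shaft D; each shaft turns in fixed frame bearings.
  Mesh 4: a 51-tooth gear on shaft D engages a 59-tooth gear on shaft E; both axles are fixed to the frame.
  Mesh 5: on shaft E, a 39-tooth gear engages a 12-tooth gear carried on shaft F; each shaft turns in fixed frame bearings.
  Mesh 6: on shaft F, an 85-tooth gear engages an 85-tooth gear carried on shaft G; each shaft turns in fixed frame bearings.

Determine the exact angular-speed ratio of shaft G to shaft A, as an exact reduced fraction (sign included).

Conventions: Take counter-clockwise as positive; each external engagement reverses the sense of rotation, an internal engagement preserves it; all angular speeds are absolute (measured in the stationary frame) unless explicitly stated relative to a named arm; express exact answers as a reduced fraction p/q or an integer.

class = fixed-axis compound train [6 meshes; 6 ratios multiply, 6 sense flips]
mesh 1 [15T→15T]: running ratio 1, sense −
mesh 2 [15T→83T]: running ratio 15/83, sense +
mesh 3 [48T→85T]: running ratio 144/1411, sense −
mesh 4 [51T→59T]: running ratio 432/4897, sense +
mesh 5 [39T→12T]: running ratio 1404/4897, sense −
mesh 6 [85T→85T]: running ratio 1404/4897, sense +
ω_out/ω_in = 1404/4897

1404/4897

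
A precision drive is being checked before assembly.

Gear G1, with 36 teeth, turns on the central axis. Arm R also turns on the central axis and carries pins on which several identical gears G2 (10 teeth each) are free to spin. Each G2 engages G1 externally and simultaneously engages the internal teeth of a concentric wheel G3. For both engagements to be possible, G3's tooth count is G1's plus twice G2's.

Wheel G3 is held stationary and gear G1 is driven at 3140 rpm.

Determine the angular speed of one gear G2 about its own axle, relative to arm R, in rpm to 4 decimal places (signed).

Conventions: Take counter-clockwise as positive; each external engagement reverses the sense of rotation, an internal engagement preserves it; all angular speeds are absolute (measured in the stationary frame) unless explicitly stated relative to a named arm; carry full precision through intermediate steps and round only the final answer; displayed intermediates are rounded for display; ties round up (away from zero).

-6880.6957 rpm

class = planetary set [G3 = 36+2·10 = 56; Willis about the carrier]
normalise by the input: solve with ω_sun = 1, then scale by 3140 rpm
ring teeth: 36 + 2·10 = 56
36(ω_sun−ω_arm) = −56(ω_ring−ω_arm),  ω_ring = 0, ω_sun = 1
36(1−ω_arm) = −56(0−ω_arm)  ⇒  92·ω_arm = 36  ⇒  ω_arm = 9/23
sun–planet mesh: 36·(1−9/23) = −10·(ω_p−ω_arm)  ⇒  ω_p−ω_arm = -252/115
scale: ω_p−ω_arm = -252/115 × 3140 rpm = -6880.6957 rpm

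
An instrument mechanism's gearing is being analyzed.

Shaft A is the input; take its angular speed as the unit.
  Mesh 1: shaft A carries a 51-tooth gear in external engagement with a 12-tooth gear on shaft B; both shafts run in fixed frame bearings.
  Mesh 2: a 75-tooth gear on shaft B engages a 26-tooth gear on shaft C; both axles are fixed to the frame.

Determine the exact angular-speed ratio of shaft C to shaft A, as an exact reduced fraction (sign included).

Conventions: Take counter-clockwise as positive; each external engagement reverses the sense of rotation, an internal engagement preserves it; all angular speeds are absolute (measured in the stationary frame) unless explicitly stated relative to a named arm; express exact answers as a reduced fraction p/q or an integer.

1275/104

class = fixed-axis compound train [2 meshes; 2 ratios multiply, 2 sense flips]
mesh 1 [51T→12T]: running ratio 17/4, sense −
mesh 2 [75T→26T]: running ratio 1275/104, sense +
ω_out/ω_in = 1275/104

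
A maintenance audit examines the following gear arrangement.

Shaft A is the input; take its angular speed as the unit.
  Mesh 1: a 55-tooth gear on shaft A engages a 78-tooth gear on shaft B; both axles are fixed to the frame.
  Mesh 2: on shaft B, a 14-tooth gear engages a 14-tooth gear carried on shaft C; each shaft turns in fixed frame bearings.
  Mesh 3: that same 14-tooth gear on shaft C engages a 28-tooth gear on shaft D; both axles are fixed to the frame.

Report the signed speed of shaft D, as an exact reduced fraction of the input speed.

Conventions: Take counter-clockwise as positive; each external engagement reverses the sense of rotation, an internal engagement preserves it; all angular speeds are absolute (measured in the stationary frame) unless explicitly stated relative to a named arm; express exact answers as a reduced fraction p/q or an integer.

3-mesh fixed-axis compound train (all bearings frame-fixed)
mesh 1 [55T→78T]: |ω|/ω_in = 1×55/78 = 55/78, sense flips to −
mesh 2 [14T→14T]: |ω|/ω_in = (55/78)×14/14 = 55/78, sense flips to +
mesh 3 [14T→28T]: |ω|/ω_in = (55/78)×14/28 = 55/156, sense flips to −
signed output speed (× input speed) = -55/156

-55/156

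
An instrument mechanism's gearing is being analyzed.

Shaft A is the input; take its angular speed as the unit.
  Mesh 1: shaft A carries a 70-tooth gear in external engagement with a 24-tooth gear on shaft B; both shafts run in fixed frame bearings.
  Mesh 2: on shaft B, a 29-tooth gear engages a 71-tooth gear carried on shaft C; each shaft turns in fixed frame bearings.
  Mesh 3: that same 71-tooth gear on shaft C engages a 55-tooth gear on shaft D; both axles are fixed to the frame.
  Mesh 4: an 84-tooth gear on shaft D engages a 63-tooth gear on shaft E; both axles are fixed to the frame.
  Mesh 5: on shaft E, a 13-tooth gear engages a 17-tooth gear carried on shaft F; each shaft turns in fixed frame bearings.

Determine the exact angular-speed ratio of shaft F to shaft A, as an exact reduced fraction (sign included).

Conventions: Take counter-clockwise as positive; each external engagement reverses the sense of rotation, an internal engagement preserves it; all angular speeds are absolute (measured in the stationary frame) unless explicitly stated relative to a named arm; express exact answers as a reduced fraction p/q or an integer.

-2639/1683

class = fixed-axis compound train [5 meshes; 5 ratios multiply, 5 sense flips]
mesh 1 [70T→24T]: running ratio 35/12, sense −
mesh 2 [29T→71T]: running ratio 1015/852, sense +
mesh 3 [71T→55T]: running ratio 203/132, sense −
mesh 4 [84T→63T]: running ratio 203/99, sense +
mesh 5 [13T→17T]: running ratio 2639/1683, sense −
ω_out/ω_in = -2639/1683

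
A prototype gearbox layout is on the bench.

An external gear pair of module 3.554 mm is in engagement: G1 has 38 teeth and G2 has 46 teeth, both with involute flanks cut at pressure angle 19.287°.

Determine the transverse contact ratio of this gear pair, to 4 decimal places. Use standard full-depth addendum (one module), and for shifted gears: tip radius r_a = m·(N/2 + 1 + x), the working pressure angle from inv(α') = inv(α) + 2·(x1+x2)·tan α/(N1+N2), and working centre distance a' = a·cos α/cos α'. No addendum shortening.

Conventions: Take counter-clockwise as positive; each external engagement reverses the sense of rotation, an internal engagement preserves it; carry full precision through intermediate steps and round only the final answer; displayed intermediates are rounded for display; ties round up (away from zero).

1.7583

recognized (one external pair, fixed centres): single-mesh tooth geometry, m = 3.554, N1 = 38, N2 = 46
base radii: r_b1 = 63.736165, r_b2 = 77.154305
tip radii: r_a1 = 71.080000, r_a2 = 85.296000
no profile shift: α' = α, a' = a
action lengths: √(r_a1²−r_b1²) = 31.465340, √(r_a2²−r_b2²) = 36.367854
base pitch p_b = π·m·cos α = 10.538583
CR = (31.465340 + 36.367854 − 149.268000·sin 19.28700°)/10.538583 = 1.758295
contact ratio ≈ 1.7583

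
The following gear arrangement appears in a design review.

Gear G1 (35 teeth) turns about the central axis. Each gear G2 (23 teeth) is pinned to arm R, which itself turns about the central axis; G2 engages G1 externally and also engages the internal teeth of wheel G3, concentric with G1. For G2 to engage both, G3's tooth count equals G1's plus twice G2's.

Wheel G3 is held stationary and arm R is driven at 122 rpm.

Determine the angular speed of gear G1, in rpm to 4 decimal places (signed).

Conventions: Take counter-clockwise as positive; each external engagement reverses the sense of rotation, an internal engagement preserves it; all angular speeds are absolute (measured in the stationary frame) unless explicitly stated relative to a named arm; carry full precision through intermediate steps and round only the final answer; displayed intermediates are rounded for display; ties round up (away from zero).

+404.3429 rpm

class = planetary set [G3 = 35+2·23 = 81; Willis about the carrier]
normalise by the input: solve with ω_arm = 1, then scale by 122 rpm
ring teeth: 35 + 2·23 = 81
35(ω_sun−ω_arm) = −81(ω_ring−ω_arm),  ω_ring = 0, ω_arm = 1
ω_sun = 1 − (81/35)(0−1) = 116/35
scale: ω_sun = 116/35 × 122 rpm = +404.3429 rpm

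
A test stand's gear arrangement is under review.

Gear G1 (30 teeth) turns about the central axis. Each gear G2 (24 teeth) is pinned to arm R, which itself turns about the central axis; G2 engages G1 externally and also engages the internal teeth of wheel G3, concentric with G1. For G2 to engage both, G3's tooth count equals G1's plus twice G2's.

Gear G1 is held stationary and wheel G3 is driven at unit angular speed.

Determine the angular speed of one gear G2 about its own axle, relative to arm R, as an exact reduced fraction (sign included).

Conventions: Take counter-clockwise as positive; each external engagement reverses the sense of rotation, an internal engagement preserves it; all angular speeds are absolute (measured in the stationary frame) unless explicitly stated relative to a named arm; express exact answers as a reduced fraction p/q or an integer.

65/72

planetary set (30T centre, 24T on arm, 78T internal) — Willis relation
ring teeth: 30 + 2·24 = 78
30(ω_sun−ω_arm) = −78(ω_ring−ω_arm),  ω_sun = 0, ω_ring = 1
30(0−ω_arm) = −78(1−ω_arm)  ⇒  108·ω_arm = 78  ⇒  ω_arm = 13/18
sun–planet mesh: 30·(0−13/18) = −24·(ω_p−ω_arm)  ⇒  ω_p−ω_arm = 65/72
exact speed ratio = 65/72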